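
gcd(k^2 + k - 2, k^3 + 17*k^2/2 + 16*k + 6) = k + 2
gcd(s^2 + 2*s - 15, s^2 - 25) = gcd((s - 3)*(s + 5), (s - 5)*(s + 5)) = s + 5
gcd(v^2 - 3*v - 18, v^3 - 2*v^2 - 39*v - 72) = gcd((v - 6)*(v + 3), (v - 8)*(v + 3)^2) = v + 3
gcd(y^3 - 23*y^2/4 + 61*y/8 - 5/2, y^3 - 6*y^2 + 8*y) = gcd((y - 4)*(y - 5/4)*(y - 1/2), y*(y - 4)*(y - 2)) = y - 4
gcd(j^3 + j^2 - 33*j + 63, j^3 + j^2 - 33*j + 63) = j^3 + j^2 - 33*j + 63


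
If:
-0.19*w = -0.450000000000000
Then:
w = 2.37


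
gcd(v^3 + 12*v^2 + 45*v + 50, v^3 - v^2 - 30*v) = v + 5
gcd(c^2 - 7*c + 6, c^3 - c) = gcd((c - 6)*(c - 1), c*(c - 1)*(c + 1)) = c - 1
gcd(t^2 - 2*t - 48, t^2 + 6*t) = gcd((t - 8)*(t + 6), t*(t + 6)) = t + 6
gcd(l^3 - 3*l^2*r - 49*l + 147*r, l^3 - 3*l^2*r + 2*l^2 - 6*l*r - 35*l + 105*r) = -l^2 + 3*l*r - 7*l + 21*r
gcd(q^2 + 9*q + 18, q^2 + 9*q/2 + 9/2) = q + 3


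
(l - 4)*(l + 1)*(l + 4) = l^3 + l^2 - 16*l - 16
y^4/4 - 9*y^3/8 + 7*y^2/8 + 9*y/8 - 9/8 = (y/4 + 1/4)*(y - 3)*(y - 3/2)*(y - 1)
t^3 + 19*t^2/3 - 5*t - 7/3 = (t - 1)*(t + 1/3)*(t + 7)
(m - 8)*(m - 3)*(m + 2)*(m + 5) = m^4 - 4*m^3 - 43*m^2 + 58*m + 240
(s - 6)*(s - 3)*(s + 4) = s^3 - 5*s^2 - 18*s + 72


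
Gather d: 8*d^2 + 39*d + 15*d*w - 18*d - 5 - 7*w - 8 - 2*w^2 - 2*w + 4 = 8*d^2 + d*(15*w + 21) - 2*w^2 - 9*w - 9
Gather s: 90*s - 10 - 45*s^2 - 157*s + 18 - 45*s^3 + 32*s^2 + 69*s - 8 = -45*s^3 - 13*s^2 + 2*s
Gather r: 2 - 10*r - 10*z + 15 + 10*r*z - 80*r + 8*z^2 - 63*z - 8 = r*(10*z - 90) + 8*z^2 - 73*z + 9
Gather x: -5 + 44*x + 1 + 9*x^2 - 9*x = 9*x^2 + 35*x - 4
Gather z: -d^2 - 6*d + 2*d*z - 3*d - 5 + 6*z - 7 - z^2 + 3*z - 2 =-d^2 - 9*d - z^2 + z*(2*d + 9) - 14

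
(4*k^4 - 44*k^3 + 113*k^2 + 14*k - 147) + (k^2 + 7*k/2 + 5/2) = 4*k^4 - 44*k^3 + 114*k^2 + 35*k/2 - 289/2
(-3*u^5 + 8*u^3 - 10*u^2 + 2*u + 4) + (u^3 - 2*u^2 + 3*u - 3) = -3*u^5 + 9*u^3 - 12*u^2 + 5*u + 1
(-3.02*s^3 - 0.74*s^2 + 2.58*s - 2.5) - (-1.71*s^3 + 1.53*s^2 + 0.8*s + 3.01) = -1.31*s^3 - 2.27*s^2 + 1.78*s - 5.51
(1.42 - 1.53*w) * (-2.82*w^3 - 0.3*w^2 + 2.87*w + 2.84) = 4.3146*w^4 - 3.5454*w^3 - 4.8171*w^2 - 0.2698*w + 4.0328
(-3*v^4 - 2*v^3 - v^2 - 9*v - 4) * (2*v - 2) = -6*v^5 + 2*v^4 + 2*v^3 - 16*v^2 + 10*v + 8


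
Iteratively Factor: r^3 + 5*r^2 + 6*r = (r + 2)*(r^2 + 3*r) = r*(r + 2)*(r + 3)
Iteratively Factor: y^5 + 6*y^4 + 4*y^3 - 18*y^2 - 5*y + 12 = (y - 1)*(y^4 + 7*y^3 + 11*y^2 - 7*y - 12) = (y - 1)^2*(y^3 + 8*y^2 + 19*y + 12) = (y - 1)^2*(y + 4)*(y^2 + 4*y + 3) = (y - 1)^2*(y + 1)*(y + 4)*(y + 3)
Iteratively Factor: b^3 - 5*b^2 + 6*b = (b - 3)*(b^2 - 2*b) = b*(b - 3)*(b - 2)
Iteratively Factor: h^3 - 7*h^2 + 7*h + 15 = (h + 1)*(h^2 - 8*h + 15) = (h - 3)*(h + 1)*(h - 5)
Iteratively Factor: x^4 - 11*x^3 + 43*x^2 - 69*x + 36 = (x - 3)*(x^3 - 8*x^2 + 19*x - 12) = (x - 3)*(x - 1)*(x^2 - 7*x + 12) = (x - 4)*(x - 3)*(x - 1)*(x - 3)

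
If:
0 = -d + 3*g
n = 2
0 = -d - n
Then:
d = -2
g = -2/3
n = 2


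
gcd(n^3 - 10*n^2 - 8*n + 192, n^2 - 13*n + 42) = n - 6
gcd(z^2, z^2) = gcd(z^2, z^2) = z^2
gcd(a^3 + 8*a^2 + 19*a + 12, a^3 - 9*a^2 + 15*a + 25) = a + 1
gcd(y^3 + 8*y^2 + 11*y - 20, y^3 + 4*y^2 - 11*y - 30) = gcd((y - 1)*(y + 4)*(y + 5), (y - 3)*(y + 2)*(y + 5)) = y + 5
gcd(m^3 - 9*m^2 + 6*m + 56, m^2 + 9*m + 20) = 1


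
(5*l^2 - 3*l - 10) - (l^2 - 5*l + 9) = 4*l^2 + 2*l - 19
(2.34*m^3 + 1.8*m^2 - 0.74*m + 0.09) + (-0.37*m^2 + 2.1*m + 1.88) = 2.34*m^3 + 1.43*m^2 + 1.36*m + 1.97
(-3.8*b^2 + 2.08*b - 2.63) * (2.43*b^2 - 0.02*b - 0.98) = -9.234*b^4 + 5.1304*b^3 - 2.7085*b^2 - 1.9858*b + 2.5774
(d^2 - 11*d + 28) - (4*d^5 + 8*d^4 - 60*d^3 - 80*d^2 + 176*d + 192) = -4*d^5 - 8*d^4 + 60*d^3 + 81*d^2 - 187*d - 164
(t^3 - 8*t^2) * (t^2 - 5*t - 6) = t^5 - 13*t^4 + 34*t^3 + 48*t^2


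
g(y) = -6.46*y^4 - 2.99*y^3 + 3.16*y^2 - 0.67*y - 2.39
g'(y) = -25.84*y^3 - 8.97*y^2 + 6.32*y - 0.67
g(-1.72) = -33.21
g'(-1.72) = 93.41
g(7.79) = -25018.65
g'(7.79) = -12711.09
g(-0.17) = -2.18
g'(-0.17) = -1.88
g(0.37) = -2.48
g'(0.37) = -0.87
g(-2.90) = -357.85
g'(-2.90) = 535.78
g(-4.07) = -1518.33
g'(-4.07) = 1567.13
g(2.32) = -211.42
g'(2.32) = -356.96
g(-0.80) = -0.95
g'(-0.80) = 1.76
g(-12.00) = -128327.15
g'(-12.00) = 43283.33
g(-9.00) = -39944.75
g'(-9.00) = 18053.24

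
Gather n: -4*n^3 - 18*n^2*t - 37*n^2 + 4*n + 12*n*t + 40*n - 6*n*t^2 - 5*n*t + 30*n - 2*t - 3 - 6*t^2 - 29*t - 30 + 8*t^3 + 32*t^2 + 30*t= -4*n^3 + n^2*(-18*t - 37) + n*(-6*t^2 + 7*t + 74) + 8*t^3 + 26*t^2 - t - 33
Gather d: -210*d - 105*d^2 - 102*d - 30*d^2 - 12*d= -135*d^2 - 324*d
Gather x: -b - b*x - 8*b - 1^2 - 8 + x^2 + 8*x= -9*b + x^2 + x*(8 - b) - 9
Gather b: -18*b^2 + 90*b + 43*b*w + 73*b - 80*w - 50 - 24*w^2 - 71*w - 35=-18*b^2 + b*(43*w + 163) - 24*w^2 - 151*w - 85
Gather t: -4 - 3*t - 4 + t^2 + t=t^2 - 2*t - 8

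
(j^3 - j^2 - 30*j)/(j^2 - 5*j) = (j^2 - j - 30)/(j - 5)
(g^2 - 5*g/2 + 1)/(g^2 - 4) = (g - 1/2)/(g + 2)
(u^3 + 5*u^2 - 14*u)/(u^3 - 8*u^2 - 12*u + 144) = u*(u^2 + 5*u - 14)/(u^3 - 8*u^2 - 12*u + 144)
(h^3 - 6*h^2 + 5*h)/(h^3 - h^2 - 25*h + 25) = h/(h + 5)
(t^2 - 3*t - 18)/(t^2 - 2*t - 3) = (-t^2 + 3*t + 18)/(-t^2 + 2*t + 3)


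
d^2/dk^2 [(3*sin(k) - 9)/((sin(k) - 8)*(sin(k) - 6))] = 3*(-sin(k)^5 - 2*sin(k)^4 + 164*sin(k)^3 - 678*sin(k)^2 - 324*sin(k) + 456)/((sin(k) - 8)^3*(sin(k) - 6)^3)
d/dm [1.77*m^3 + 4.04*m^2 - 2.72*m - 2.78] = 5.31*m^2 + 8.08*m - 2.72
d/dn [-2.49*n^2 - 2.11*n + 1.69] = -4.98*n - 2.11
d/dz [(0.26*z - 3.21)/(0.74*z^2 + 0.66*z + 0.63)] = (-0.1924*z^2 + 4.7508*z + 2.2824)/(0.5476*z^4 + 0.9768*z^3 + 1.368*z^2 + 0.8316*z + 0.3969)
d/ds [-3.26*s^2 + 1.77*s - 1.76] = 1.77 - 6.52*s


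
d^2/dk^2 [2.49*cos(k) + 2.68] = -2.49*cos(k)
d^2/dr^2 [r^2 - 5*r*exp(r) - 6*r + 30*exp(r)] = -5*r*exp(r) + 20*exp(r) + 2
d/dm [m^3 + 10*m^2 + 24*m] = 3*m^2 + 20*m + 24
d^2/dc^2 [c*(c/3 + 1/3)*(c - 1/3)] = 2*c + 4/9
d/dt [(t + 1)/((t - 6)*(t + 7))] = (-t^2 - 2*t - 43)/(t^4 + 2*t^3 - 83*t^2 - 84*t + 1764)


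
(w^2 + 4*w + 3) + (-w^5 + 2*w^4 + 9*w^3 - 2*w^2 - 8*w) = -w^5 + 2*w^4 + 9*w^3 - w^2 - 4*w + 3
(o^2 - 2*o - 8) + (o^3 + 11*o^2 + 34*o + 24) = o^3 + 12*o^2 + 32*o + 16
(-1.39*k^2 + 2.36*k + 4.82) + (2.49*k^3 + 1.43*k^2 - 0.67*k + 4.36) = 2.49*k^3 + 0.04*k^2 + 1.69*k + 9.18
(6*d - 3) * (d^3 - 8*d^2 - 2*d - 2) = 6*d^4 - 51*d^3 + 12*d^2 - 6*d + 6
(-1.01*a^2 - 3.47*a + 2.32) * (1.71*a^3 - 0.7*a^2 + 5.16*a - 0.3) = -1.7271*a^5 - 5.2267*a^4 + 1.1846*a^3 - 19.2262*a^2 + 13.0122*a - 0.696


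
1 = 1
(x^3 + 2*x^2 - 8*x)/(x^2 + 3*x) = (x^2 + 2*x - 8)/(x + 3)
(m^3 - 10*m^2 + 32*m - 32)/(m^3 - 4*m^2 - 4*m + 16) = (m - 4)/(m + 2)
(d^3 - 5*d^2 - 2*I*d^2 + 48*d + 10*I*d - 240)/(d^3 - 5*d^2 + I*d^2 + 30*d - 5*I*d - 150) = (d - 8*I)/(d - 5*I)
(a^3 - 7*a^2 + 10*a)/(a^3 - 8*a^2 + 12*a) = (a - 5)/(a - 6)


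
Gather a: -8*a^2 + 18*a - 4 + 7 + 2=-8*a^2 + 18*a + 5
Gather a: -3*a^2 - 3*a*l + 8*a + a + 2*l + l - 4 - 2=-3*a^2 + a*(9 - 3*l) + 3*l - 6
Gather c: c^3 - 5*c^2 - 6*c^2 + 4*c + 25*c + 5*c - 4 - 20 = c^3 - 11*c^2 + 34*c - 24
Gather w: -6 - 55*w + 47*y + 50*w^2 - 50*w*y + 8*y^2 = 50*w^2 + w*(-50*y - 55) + 8*y^2 + 47*y - 6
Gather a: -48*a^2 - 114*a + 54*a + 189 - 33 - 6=-48*a^2 - 60*a + 150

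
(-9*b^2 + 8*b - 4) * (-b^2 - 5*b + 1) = 9*b^4 + 37*b^3 - 45*b^2 + 28*b - 4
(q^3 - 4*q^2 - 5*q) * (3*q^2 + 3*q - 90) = 3*q^5 - 9*q^4 - 117*q^3 + 345*q^2 + 450*q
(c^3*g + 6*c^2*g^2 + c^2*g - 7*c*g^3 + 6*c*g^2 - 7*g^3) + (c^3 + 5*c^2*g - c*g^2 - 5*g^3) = c^3*g + c^3 + 6*c^2*g^2 + 6*c^2*g - 7*c*g^3 + 5*c*g^2 - 12*g^3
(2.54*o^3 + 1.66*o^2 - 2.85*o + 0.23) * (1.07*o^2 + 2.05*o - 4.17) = 2.7178*o^5 + 6.9832*o^4 - 10.2383*o^3 - 12.5186*o^2 + 12.356*o - 0.9591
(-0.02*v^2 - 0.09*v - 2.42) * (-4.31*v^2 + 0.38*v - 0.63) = 0.0862*v^4 + 0.3803*v^3 + 10.4086*v^2 - 0.8629*v + 1.5246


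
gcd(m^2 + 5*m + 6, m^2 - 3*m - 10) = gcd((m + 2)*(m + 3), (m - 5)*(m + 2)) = m + 2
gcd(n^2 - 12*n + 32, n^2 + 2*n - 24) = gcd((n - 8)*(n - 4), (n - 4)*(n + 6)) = n - 4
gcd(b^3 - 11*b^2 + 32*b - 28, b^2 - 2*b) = b - 2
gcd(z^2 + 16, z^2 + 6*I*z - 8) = z + 4*I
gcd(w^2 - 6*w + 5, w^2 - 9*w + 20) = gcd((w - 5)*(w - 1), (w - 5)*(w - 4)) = w - 5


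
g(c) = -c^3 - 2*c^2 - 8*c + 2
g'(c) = -3*c^2 - 4*c - 8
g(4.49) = -164.76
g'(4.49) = -86.44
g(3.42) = -88.75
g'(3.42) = -56.77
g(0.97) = -8.55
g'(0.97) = -14.70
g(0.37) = -1.28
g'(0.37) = -9.89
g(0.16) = 0.66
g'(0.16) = -8.72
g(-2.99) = 34.77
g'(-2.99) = -22.86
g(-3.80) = 58.39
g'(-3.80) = -36.12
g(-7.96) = 443.32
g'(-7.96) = -166.24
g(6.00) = -334.00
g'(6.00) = -140.00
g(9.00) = -961.00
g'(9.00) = -287.00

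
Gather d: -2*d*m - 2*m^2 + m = -2*d*m - 2*m^2 + m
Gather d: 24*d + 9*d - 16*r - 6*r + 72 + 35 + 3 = 33*d - 22*r + 110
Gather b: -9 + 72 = 63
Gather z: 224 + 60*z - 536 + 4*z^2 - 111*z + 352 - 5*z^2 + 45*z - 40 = -z^2 - 6*z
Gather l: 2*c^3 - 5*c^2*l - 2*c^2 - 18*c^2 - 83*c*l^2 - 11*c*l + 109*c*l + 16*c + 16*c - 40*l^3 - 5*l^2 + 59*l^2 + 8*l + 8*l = 2*c^3 - 20*c^2 + 32*c - 40*l^3 + l^2*(54 - 83*c) + l*(-5*c^2 + 98*c + 16)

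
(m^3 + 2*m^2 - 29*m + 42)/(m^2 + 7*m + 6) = (m^3 + 2*m^2 - 29*m + 42)/(m^2 + 7*m + 6)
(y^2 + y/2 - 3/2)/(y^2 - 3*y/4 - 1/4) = 2*(2*y + 3)/(4*y + 1)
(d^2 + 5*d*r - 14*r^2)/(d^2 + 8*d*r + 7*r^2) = (d - 2*r)/(d + r)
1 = 1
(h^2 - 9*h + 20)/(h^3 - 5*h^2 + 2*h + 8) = (h - 5)/(h^2 - h - 2)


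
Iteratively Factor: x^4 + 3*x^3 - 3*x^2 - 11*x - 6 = (x - 2)*(x^3 + 5*x^2 + 7*x + 3) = (x - 2)*(x + 1)*(x^2 + 4*x + 3) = (x - 2)*(x + 1)*(x + 3)*(x + 1)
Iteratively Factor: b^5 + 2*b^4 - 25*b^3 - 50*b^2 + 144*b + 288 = (b - 3)*(b^4 + 5*b^3 - 10*b^2 - 80*b - 96) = (b - 4)*(b - 3)*(b^3 + 9*b^2 + 26*b + 24) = (b - 4)*(b - 3)*(b + 2)*(b^2 + 7*b + 12) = (b - 4)*(b - 3)*(b + 2)*(b + 4)*(b + 3)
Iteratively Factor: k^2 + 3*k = (k)*(k + 3)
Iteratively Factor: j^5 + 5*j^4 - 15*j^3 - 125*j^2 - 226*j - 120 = (j + 2)*(j^4 + 3*j^3 - 21*j^2 - 83*j - 60) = (j - 5)*(j + 2)*(j^3 + 8*j^2 + 19*j + 12) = (j - 5)*(j + 1)*(j + 2)*(j^2 + 7*j + 12) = (j - 5)*(j + 1)*(j + 2)*(j + 3)*(j + 4)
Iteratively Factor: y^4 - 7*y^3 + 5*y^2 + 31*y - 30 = (y + 2)*(y^3 - 9*y^2 + 23*y - 15) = (y - 1)*(y + 2)*(y^2 - 8*y + 15) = (y - 5)*(y - 1)*(y + 2)*(y - 3)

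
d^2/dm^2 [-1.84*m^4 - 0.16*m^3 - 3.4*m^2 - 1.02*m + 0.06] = -22.08*m^2 - 0.96*m - 6.8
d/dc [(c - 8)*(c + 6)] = 2*c - 2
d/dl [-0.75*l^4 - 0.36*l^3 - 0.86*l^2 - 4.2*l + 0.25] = -3.0*l^3 - 1.08*l^2 - 1.72*l - 4.2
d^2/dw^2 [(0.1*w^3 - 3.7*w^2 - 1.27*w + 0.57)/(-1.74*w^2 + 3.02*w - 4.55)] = (-4.44089209850063e-16*w^5 - 1.4210854715202e-14*w^4 + 46.334944*w^3 - 177.867192*w^2 - 54.777624*w + 186.728764)/(5.268024*w^6 - 27.430056*w^5 + 88.935228*w^4 - 170.999648*w^3 + 232.56051*w^2 - 187.56465*w + 94.196375)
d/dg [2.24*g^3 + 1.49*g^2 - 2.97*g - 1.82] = 6.72*g^2 + 2.98*g - 2.97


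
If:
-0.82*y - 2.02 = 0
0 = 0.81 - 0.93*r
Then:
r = 0.87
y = -2.46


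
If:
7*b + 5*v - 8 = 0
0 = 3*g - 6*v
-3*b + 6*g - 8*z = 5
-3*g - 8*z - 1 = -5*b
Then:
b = 62/83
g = 92/83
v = 46/83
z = -49/664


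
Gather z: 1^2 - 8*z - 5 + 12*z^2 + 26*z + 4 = 12*z^2 + 18*z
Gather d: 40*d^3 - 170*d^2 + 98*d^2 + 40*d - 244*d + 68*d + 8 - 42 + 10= 40*d^3 - 72*d^2 - 136*d - 24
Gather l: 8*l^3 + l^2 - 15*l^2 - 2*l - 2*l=8*l^3 - 14*l^2 - 4*l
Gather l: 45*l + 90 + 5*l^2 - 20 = 5*l^2 + 45*l + 70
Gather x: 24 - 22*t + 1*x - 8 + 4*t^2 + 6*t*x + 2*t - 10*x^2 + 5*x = 4*t^2 - 20*t - 10*x^2 + x*(6*t + 6) + 16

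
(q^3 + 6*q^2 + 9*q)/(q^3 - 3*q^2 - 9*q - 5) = q*(q^2 + 6*q + 9)/(q^3 - 3*q^2 - 9*q - 5)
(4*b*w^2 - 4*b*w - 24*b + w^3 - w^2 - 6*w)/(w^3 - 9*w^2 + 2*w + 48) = (4*b + w)/(w - 8)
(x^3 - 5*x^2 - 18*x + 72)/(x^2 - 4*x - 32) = (x^2 - 9*x + 18)/(x - 8)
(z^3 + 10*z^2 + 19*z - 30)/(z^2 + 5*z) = z + 5 - 6/z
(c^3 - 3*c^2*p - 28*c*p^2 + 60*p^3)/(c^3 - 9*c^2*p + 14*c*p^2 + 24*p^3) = (-c^2 - 3*c*p + 10*p^2)/(-c^2 + 3*c*p + 4*p^2)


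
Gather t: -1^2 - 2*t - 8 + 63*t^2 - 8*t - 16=63*t^2 - 10*t - 25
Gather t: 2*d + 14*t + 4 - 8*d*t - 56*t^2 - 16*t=2*d - 56*t^2 + t*(-8*d - 2) + 4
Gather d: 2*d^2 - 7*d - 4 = 2*d^2 - 7*d - 4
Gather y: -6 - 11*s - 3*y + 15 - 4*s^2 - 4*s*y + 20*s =-4*s^2 + 9*s + y*(-4*s - 3) + 9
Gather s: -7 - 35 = -42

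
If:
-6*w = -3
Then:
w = 1/2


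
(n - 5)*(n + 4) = n^2 - n - 20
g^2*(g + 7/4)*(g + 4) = g^4 + 23*g^3/4 + 7*g^2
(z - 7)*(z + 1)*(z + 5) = z^3 - z^2 - 37*z - 35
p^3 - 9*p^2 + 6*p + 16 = (p - 8)*(p - 2)*(p + 1)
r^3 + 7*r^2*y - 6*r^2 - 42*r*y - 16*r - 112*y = (r - 8)*(r + 2)*(r + 7*y)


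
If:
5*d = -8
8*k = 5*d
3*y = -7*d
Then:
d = -8/5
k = -1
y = 56/15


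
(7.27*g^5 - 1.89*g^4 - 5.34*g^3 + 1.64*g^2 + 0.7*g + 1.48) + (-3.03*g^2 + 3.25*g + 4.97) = 7.27*g^5 - 1.89*g^4 - 5.34*g^3 - 1.39*g^2 + 3.95*g + 6.45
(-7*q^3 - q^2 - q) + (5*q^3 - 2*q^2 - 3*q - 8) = -2*q^3 - 3*q^2 - 4*q - 8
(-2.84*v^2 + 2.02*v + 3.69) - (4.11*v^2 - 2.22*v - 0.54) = -6.95*v^2 + 4.24*v + 4.23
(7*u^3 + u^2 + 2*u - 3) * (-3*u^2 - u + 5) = -21*u^5 - 10*u^4 + 28*u^3 + 12*u^2 + 13*u - 15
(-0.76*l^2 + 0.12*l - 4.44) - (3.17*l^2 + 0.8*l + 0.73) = -3.93*l^2 - 0.68*l - 5.17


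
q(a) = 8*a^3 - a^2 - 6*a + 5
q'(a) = 24*a^2 - 2*a - 6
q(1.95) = 48.82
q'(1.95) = 81.36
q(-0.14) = 5.80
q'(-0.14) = -5.25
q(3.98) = 469.64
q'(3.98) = 366.21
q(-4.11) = -542.64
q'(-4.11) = 407.63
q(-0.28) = 6.43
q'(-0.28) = -3.56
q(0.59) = 2.75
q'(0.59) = 1.17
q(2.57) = 118.77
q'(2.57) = 147.38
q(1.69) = 30.62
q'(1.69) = 59.17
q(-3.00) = -202.00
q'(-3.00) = 216.00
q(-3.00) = -202.00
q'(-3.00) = 216.00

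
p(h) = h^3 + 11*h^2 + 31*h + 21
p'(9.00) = 472.00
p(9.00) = 1920.00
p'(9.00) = 472.00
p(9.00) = 1920.00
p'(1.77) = 79.34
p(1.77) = 115.88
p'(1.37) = 66.77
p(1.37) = 86.69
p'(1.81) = 80.65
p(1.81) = 119.08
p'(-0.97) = 12.48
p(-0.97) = 0.37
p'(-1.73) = 1.92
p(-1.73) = -4.89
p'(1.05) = 57.41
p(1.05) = 66.84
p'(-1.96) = -0.60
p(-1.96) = -5.03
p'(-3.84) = -9.24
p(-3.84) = 7.54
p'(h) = 3*h^2 + 22*h + 31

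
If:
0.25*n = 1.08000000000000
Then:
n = 4.32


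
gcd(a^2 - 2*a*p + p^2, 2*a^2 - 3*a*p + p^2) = -a + p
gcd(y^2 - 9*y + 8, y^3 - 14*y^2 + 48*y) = y - 8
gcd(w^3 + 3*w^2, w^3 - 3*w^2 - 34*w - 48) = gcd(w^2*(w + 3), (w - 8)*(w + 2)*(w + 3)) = w + 3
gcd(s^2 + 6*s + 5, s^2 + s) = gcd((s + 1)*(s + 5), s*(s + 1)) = s + 1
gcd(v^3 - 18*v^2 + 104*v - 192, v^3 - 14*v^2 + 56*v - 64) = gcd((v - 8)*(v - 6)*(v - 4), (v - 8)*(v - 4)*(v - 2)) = v^2 - 12*v + 32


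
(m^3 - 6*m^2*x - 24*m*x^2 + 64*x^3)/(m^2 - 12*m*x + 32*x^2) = (-m^2 - 2*m*x + 8*x^2)/(-m + 4*x)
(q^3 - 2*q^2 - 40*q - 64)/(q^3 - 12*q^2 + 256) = (q + 2)/(q - 8)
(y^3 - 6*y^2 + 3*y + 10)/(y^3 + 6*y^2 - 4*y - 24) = (y^2 - 4*y - 5)/(y^2 + 8*y + 12)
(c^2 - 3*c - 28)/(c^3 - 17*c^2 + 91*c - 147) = (c + 4)/(c^2 - 10*c + 21)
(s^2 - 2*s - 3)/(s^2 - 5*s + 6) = (s + 1)/(s - 2)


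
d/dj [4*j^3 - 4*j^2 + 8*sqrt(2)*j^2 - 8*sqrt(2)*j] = 12*j^2 - 8*j + 16*sqrt(2)*j - 8*sqrt(2)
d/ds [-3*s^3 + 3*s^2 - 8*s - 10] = -9*s^2 + 6*s - 8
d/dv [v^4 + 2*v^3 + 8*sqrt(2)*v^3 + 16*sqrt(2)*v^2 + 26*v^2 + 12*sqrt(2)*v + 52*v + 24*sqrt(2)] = 4*v^3 + 6*v^2 + 24*sqrt(2)*v^2 + 32*sqrt(2)*v + 52*v + 12*sqrt(2) + 52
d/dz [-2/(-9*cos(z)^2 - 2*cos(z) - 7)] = 4*(9*cos(z) + 1)*sin(z)/(9*cos(z)^2 + 2*cos(z) + 7)^2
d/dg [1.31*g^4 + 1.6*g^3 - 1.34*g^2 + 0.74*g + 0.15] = 5.24*g^3 + 4.8*g^2 - 2.68*g + 0.74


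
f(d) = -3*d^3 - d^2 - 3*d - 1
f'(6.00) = -339.00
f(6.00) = -703.00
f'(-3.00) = -78.00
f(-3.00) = 80.00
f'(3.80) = -140.56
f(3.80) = -191.46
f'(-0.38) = -3.54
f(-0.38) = 0.16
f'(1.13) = -16.75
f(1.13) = -10.00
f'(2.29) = -54.78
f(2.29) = -49.14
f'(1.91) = -39.65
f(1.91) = -31.28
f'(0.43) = -5.52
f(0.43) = -2.71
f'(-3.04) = -80.09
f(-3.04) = 83.16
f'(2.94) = -86.67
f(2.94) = -94.70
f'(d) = -9*d^2 - 2*d - 3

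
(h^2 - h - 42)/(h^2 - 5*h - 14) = (h + 6)/(h + 2)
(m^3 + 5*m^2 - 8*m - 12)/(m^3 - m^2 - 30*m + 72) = (m^2 - m - 2)/(m^2 - 7*m + 12)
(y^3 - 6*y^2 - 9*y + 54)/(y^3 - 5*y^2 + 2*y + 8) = (y^3 - 6*y^2 - 9*y + 54)/(y^3 - 5*y^2 + 2*y + 8)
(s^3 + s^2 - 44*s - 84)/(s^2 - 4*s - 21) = (s^2 + 8*s + 12)/(s + 3)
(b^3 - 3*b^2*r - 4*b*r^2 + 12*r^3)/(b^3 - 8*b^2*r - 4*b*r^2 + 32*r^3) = (-b + 3*r)/(-b + 8*r)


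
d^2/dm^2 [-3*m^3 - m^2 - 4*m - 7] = -18*m - 2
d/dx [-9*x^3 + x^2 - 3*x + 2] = -27*x^2 + 2*x - 3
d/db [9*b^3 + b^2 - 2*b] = 27*b^2 + 2*b - 2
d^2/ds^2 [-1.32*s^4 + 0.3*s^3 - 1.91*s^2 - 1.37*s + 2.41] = -15.84*s^2 + 1.8*s - 3.82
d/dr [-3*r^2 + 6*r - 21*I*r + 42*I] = -6*r + 6 - 21*I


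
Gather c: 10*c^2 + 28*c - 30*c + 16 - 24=10*c^2 - 2*c - 8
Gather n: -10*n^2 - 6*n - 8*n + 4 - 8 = -10*n^2 - 14*n - 4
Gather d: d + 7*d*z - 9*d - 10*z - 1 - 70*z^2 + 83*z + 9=d*(7*z - 8) - 70*z^2 + 73*z + 8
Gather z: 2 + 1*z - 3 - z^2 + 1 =-z^2 + z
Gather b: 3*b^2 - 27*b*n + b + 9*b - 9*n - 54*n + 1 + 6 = 3*b^2 + b*(10 - 27*n) - 63*n + 7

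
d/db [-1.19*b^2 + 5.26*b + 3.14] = 5.26 - 2.38*b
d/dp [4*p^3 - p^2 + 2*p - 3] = 12*p^2 - 2*p + 2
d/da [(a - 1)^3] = 3*(a - 1)^2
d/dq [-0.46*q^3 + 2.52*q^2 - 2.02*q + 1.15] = -1.38*q^2 + 5.04*q - 2.02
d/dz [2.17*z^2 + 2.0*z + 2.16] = 4.34*z + 2.0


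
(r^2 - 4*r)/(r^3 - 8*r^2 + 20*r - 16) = r/(r^2 - 4*r + 4)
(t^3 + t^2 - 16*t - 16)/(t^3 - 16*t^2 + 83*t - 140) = (t^2 + 5*t + 4)/(t^2 - 12*t + 35)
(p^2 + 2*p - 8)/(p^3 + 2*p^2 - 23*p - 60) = (p - 2)/(p^2 - 2*p - 15)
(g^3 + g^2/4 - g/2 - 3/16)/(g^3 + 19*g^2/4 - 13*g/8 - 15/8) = (g + 1/2)/(g + 5)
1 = 1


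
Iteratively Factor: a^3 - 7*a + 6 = (a + 3)*(a^2 - 3*a + 2) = (a - 1)*(a + 3)*(a - 2)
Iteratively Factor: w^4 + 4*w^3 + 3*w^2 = (w + 1)*(w^3 + 3*w^2) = w*(w + 1)*(w^2 + 3*w) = w*(w + 1)*(w + 3)*(w)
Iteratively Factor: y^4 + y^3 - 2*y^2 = (y)*(y^3 + y^2 - 2*y) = y*(y - 1)*(y^2 + 2*y) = y^2*(y - 1)*(y + 2)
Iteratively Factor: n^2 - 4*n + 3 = (n - 3)*(n - 1)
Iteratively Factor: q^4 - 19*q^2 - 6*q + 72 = (q + 3)*(q^3 - 3*q^2 - 10*q + 24) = (q - 2)*(q + 3)*(q^2 - q - 12) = (q - 2)*(q + 3)^2*(q - 4)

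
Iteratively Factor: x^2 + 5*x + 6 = (x + 2)*(x + 3)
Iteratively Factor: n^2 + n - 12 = (n - 3)*(n + 4)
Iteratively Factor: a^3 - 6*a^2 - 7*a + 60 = (a - 5)*(a^2 - a - 12) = (a - 5)*(a + 3)*(a - 4)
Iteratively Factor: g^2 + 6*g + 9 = (g + 3)*(g + 3)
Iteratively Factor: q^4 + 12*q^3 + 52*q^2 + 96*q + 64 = (q + 2)*(q^3 + 10*q^2 + 32*q + 32) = (q + 2)*(q + 4)*(q^2 + 6*q + 8) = (q + 2)*(q + 4)^2*(q + 2)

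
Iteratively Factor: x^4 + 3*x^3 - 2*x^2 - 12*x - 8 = (x + 2)*(x^3 + x^2 - 4*x - 4) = (x + 1)*(x + 2)*(x^2 - 4) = (x + 1)*(x + 2)^2*(x - 2)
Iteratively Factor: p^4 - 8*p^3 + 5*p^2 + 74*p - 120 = (p + 3)*(p^3 - 11*p^2 + 38*p - 40) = (p - 2)*(p + 3)*(p^2 - 9*p + 20) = (p - 5)*(p - 2)*(p + 3)*(p - 4)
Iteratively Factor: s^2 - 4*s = (s - 4)*(s)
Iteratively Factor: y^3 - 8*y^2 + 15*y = (y - 5)*(y^2 - 3*y) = (y - 5)*(y - 3)*(y)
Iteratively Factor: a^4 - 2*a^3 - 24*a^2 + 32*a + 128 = (a - 4)*(a^3 + 2*a^2 - 16*a - 32) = (a - 4)*(a + 4)*(a^2 - 2*a - 8) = (a - 4)*(a + 2)*(a + 4)*(a - 4)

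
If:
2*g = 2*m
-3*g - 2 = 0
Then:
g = -2/3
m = -2/3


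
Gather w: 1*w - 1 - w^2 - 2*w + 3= -w^2 - w + 2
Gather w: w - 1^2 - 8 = w - 9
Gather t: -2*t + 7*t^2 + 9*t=7*t^2 + 7*t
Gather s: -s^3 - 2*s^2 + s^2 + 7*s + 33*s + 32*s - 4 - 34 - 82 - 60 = -s^3 - s^2 + 72*s - 180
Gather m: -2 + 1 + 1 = 0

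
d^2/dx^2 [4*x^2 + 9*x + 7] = 8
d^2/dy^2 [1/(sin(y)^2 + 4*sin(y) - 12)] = 2*(-2*sin(y)^4 - 6*sin(y)^3 - 29*sin(y)^2 - 12*sin(y) + 28)/(sin(y)^2 + 4*sin(y) - 12)^3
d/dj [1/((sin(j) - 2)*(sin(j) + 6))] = -2*(sin(j) + 2)*cos(j)/((sin(j) - 2)^2*(sin(j) + 6)^2)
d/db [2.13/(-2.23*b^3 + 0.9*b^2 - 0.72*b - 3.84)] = (14.2497*b^2 - 3.834*b + 1.5336)/(2.23*b^3 - 0.9*b^2 + 0.72*b + 3.84)^2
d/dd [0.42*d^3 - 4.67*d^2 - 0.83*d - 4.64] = 1.26*d^2 - 9.34*d - 0.83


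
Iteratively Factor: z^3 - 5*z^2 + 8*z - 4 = (z - 1)*(z^2 - 4*z + 4) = (z - 2)*(z - 1)*(z - 2)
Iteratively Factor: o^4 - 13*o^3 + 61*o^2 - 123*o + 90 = (o - 2)*(o^3 - 11*o^2 + 39*o - 45) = (o - 5)*(o - 2)*(o^2 - 6*o + 9) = (o - 5)*(o - 3)*(o - 2)*(o - 3)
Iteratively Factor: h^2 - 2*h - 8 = (h - 4)*(h + 2)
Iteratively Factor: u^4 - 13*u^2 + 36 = (u + 2)*(u^3 - 2*u^2 - 9*u + 18) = (u + 2)*(u + 3)*(u^2 - 5*u + 6) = (u - 2)*(u + 2)*(u + 3)*(u - 3)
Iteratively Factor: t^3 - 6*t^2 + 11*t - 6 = (t - 3)*(t^2 - 3*t + 2) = (t - 3)*(t - 2)*(t - 1)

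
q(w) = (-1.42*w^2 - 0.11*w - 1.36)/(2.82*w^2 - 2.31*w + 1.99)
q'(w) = (2.31 - 5.64*w)*(-1.42*w^2 - 0.11*w - 1.36)/(2.82*w^2 - 2.31*w + 1.99)^2 + (-2.84*w - 0.11)/(2.82*w^2 - 2.31*w + 1.99)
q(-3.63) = -0.41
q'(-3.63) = 0.02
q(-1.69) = -0.37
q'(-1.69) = 0.02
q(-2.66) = -0.40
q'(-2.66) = 0.02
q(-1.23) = -0.37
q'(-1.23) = -0.00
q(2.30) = -0.79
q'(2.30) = 0.15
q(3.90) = -0.65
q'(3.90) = 0.05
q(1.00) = -1.16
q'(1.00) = 0.36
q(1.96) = -0.85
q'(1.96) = 0.21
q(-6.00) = -0.44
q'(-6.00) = 0.01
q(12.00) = -0.54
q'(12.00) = 0.00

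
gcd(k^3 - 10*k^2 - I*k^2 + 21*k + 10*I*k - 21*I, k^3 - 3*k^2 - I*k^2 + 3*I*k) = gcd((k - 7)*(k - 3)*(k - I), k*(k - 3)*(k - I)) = k^2 + k*(-3 - I) + 3*I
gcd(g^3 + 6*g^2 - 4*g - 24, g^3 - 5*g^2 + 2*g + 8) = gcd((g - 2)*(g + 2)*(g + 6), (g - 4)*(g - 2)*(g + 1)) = g - 2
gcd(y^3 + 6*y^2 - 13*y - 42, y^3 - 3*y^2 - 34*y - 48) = y + 2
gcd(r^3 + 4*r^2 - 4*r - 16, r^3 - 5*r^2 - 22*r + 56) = r^2 + 2*r - 8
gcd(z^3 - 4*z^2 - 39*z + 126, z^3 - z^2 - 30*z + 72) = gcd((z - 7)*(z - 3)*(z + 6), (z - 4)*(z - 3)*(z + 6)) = z^2 + 3*z - 18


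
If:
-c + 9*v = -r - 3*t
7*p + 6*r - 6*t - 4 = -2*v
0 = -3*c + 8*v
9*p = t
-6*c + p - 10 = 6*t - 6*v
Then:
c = -2504/91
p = 160/91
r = 1627/91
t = 1440/91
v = -939/91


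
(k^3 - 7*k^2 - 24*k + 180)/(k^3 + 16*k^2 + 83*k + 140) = (k^2 - 12*k + 36)/(k^2 + 11*k + 28)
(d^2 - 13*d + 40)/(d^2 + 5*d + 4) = (d^2 - 13*d + 40)/(d^2 + 5*d + 4)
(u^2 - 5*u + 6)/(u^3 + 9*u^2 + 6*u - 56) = (u - 3)/(u^2 + 11*u + 28)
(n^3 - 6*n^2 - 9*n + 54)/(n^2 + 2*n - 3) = (n^2 - 9*n + 18)/(n - 1)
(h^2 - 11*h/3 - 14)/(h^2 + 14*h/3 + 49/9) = 3*(h - 6)/(3*h + 7)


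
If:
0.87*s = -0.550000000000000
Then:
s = -0.63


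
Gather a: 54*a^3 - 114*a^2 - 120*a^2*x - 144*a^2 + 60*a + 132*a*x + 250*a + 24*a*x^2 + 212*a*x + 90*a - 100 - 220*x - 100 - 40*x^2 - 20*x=54*a^3 + a^2*(-120*x - 258) + a*(24*x^2 + 344*x + 400) - 40*x^2 - 240*x - 200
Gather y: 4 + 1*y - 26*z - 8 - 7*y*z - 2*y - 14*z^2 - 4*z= y*(-7*z - 1) - 14*z^2 - 30*z - 4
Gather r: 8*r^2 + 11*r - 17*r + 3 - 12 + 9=8*r^2 - 6*r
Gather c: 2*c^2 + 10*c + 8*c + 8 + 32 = 2*c^2 + 18*c + 40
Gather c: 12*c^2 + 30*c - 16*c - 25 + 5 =12*c^2 + 14*c - 20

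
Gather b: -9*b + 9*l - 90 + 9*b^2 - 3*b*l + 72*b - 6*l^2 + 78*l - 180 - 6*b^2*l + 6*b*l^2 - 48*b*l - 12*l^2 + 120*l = b^2*(9 - 6*l) + b*(6*l^2 - 51*l + 63) - 18*l^2 + 207*l - 270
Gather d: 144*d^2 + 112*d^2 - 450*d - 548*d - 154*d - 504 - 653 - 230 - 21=256*d^2 - 1152*d - 1408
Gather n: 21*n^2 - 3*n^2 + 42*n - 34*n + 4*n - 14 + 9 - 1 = 18*n^2 + 12*n - 6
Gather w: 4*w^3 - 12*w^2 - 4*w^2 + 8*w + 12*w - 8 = 4*w^3 - 16*w^2 + 20*w - 8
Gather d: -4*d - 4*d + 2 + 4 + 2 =8 - 8*d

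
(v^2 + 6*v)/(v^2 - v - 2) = v*(v + 6)/(v^2 - v - 2)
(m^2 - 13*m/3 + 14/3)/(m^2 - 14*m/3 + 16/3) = (3*m - 7)/(3*m - 8)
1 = 1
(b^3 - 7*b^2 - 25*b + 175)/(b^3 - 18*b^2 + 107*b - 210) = (b + 5)/(b - 6)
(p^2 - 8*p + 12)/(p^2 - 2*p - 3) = (-p^2 + 8*p - 12)/(-p^2 + 2*p + 3)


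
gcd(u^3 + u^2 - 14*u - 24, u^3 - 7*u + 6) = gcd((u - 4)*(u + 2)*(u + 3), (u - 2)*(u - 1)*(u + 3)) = u + 3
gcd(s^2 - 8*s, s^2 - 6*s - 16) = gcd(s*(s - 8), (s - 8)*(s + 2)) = s - 8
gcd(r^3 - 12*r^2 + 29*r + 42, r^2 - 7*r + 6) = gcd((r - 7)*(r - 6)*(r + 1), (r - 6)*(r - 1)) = r - 6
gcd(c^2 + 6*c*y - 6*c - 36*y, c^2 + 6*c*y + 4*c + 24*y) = c + 6*y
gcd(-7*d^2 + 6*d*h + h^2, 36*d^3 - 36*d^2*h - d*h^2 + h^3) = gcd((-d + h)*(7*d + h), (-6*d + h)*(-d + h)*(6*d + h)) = d - h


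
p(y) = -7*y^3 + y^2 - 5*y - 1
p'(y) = -21*y^2 + 2*y - 5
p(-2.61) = 143.32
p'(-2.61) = -153.27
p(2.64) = -136.03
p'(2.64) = -146.08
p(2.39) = -102.80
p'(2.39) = -120.17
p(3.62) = -338.06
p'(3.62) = -272.95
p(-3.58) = 350.90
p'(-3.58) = -281.30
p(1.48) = -28.90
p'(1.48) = -48.04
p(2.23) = -84.80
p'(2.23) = -104.97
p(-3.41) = 305.24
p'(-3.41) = -256.01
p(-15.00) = 23924.00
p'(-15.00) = -4760.00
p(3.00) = -196.00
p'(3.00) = -188.00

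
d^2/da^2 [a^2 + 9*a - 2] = 2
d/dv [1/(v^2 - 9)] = -2*v/(v^2 - 9)^2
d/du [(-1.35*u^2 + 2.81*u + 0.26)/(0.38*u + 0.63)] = (-0.513*u^2 - 1.701*u + 1.6715)/(0.1444*u^2 + 0.4788*u + 0.3969)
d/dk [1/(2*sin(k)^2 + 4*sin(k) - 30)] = -(sin(k) + 1)*cos(k)/(sin(k)^2 + 2*sin(k) - 15)^2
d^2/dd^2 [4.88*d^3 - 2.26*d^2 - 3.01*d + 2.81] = 29.28*d - 4.52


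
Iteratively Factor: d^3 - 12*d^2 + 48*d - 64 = (d - 4)*(d^2 - 8*d + 16) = (d - 4)^2*(d - 4)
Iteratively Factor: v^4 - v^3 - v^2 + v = (v - 1)*(v^3 - v) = v*(v - 1)*(v^2 - 1) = v*(v - 1)*(v + 1)*(v - 1)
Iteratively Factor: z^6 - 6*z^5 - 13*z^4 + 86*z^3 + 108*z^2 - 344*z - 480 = (z - 3)*(z^5 - 3*z^4 - 22*z^3 + 20*z^2 + 168*z + 160) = (z - 4)*(z - 3)*(z^4 + z^3 - 18*z^2 - 52*z - 40) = (z - 4)*(z - 3)*(z + 2)*(z^3 - z^2 - 16*z - 20) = (z - 5)*(z - 4)*(z - 3)*(z + 2)*(z^2 + 4*z + 4) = (z - 5)*(z - 4)*(z - 3)*(z + 2)^2*(z + 2)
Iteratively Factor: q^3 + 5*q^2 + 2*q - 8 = (q + 2)*(q^2 + 3*q - 4) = (q - 1)*(q + 2)*(q + 4)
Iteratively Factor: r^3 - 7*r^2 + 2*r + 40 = (r + 2)*(r^2 - 9*r + 20) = (r - 5)*(r + 2)*(r - 4)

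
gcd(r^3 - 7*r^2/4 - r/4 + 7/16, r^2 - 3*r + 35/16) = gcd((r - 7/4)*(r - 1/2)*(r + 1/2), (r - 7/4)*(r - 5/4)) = r - 7/4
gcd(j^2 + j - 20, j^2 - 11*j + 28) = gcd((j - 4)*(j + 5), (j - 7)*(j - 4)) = j - 4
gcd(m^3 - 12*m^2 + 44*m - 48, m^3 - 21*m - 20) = 1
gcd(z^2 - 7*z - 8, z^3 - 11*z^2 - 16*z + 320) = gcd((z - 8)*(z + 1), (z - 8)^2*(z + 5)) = z - 8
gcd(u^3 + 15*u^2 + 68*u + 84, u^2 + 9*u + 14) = u^2 + 9*u + 14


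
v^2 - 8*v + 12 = (v - 6)*(v - 2)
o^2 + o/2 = o*(o + 1/2)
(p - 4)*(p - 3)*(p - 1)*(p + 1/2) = p^4 - 15*p^3/2 + 15*p^2 - 5*p/2 - 6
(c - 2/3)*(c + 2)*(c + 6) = c^3 + 22*c^2/3 + 20*c/3 - 8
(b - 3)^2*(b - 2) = b^3 - 8*b^2 + 21*b - 18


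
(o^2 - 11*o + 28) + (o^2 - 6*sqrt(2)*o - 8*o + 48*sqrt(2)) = 2*o^2 - 19*o - 6*sqrt(2)*o + 28 + 48*sqrt(2)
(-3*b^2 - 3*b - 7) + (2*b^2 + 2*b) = -b^2 - b - 7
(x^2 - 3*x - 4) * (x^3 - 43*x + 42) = x^5 - 3*x^4 - 47*x^3 + 171*x^2 + 46*x - 168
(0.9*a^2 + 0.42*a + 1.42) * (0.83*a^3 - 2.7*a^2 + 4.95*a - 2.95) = 0.747*a^5 - 2.0814*a^4 + 4.4996*a^3 - 4.41*a^2 + 5.79*a - 4.189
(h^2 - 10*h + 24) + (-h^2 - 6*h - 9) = 15 - 16*h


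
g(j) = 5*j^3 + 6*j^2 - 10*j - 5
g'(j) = 15*j^2 + 12*j - 10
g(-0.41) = -0.24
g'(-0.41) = -12.40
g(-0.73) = 3.55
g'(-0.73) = -10.77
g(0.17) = -6.50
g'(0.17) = -7.53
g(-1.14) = 6.79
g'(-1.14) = -4.19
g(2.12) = 48.41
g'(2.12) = 82.86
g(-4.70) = -344.58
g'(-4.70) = 264.95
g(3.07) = 165.52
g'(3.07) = 168.21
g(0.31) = -7.37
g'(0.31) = -4.84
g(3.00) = 154.00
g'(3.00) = 161.00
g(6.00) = 1231.00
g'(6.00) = 602.00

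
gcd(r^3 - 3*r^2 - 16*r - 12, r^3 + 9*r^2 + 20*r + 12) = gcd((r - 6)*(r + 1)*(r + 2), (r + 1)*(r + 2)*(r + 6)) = r^2 + 3*r + 2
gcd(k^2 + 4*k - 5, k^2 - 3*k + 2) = k - 1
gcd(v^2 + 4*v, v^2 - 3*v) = v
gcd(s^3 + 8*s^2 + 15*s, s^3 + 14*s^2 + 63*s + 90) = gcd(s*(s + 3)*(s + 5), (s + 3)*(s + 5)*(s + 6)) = s^2 + 8*s + 15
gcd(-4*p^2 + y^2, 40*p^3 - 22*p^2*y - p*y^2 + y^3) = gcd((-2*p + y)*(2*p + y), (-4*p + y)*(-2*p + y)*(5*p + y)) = -2*p + y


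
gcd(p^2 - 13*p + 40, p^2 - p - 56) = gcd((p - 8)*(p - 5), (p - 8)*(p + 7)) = p - 8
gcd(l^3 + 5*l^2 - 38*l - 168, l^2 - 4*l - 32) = l + 4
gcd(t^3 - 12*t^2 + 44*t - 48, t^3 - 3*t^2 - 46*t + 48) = 1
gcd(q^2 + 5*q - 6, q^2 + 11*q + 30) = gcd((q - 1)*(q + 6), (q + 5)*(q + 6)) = q + 6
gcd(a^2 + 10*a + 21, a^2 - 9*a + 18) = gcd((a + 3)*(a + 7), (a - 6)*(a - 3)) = 1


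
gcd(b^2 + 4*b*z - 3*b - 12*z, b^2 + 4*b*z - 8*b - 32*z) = b + 4*z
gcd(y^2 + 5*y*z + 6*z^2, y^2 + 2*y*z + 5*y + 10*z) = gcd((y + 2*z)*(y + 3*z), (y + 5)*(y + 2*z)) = y + 2*z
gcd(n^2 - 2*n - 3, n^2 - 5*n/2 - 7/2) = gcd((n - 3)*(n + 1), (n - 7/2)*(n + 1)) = n + 1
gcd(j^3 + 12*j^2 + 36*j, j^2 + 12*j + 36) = j^2 + 12*j + 36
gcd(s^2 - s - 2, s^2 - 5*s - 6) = s + 1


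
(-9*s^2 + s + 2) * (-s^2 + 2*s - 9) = 9*s^4 - 19*s^3 + 81*s^2 - 5*s - 18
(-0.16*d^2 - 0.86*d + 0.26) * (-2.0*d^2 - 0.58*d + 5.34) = 0.32*d^4 + 1.8128*d^3 - 0.8756*d^2 - 4.7432*d + 1.3884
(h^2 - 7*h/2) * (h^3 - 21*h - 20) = h^5 - 7*h^4/2 - 21*h^3 + 107*h^2/2 + 70*h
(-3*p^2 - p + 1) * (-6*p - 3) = 18*p^3 + 15*p^2 - 3*p - 3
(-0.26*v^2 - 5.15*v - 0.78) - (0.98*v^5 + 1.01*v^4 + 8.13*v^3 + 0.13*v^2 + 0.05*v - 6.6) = -0.98*v^5 - 1.01*v^4 - 8.13*v^3 - 0.39*v^2 - 5.2*v + 5.82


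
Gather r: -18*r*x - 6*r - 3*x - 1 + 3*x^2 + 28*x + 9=r*(-18*x - 6) + 3*x^2 + 25*x + 8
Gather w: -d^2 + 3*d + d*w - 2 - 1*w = -d^2 + 3*d + w*(d - 1) - 2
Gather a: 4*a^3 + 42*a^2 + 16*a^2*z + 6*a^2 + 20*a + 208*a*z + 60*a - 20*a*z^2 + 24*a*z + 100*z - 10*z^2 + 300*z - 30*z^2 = 4*a^3 + a^2*(16*z + 48) + a*(-20*z^2 + 232*z + 80) - 40*z^2 + 400*z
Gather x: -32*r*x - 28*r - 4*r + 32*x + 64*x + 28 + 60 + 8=-32*r + x*(96 - 32*r) + 96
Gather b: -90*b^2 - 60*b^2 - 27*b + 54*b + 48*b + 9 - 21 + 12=-150*b^2 + 75*b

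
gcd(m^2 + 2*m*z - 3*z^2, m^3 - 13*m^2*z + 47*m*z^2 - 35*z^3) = -m + z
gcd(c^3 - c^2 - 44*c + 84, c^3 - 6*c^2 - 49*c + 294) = c^2 + c - 42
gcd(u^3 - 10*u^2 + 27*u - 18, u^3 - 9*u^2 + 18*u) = u^2 - 9*u + 18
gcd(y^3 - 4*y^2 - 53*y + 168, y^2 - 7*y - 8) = y - 8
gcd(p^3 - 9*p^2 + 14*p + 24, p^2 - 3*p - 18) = p - 6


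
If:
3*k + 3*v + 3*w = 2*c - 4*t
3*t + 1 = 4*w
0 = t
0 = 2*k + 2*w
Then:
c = 3*v/2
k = -1/4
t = 0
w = 1/4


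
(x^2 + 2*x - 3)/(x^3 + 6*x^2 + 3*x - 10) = (x + 3)/(x^2 + 7*x + 10)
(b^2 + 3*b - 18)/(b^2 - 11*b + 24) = (b + 6)/(b - 8)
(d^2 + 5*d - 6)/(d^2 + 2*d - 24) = (d - 1)/(d - 4)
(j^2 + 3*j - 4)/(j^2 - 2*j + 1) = (j + 4)/(j - 1)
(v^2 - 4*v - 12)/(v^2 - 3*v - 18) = (v + 2)/(v + 3)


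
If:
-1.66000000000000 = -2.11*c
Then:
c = 0.79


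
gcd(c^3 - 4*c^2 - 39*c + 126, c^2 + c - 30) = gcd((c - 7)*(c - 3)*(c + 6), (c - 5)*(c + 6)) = c + 6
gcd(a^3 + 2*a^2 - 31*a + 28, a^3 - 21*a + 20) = a^2 - 5*a + 4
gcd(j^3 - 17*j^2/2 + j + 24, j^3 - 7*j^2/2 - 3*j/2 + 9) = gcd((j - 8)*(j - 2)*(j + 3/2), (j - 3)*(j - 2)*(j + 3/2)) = j^2 - j/2 - 3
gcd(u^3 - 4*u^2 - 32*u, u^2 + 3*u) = u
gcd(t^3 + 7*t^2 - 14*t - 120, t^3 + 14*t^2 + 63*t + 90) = t^2 + 11*t + 30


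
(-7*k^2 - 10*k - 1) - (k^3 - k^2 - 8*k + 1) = -k^3 - 6*k^2 - 2*k - 2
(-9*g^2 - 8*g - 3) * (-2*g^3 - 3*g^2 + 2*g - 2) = 18*g^5 + 43*g^4 + 12*g^3 + 11*g^2 + 10*g + 6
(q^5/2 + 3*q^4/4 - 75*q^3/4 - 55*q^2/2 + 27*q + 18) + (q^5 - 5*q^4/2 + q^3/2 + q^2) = 3*q^5/2 - 7*q^4/4 - 73*q^3/4 - 53*q^2/2 + 27*q + 18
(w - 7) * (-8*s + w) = -8*s*w + 56*s + w^2 - 7*w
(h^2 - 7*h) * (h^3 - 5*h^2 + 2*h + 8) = h^5 - 12*h^4 + 37*h^3 - 6*h^2 - 56*h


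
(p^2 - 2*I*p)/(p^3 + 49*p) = (p - 2*I)/(p^2 + 49)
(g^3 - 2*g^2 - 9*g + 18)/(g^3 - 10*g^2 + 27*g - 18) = (g^2 + g - 6)/(g^2 - 7*g + 6)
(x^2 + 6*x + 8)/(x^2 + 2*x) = (x + 4)/x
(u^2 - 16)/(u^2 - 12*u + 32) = (u + 4)/(u - 8)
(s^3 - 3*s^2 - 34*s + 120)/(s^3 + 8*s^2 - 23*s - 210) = (s - 4)/(s + 7)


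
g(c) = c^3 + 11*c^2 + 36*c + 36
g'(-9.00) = 81.00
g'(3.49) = 149.32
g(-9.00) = -126.00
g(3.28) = 307.71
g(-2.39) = -0.86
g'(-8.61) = 68.98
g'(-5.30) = 3.67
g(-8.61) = -96.78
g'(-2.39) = 0.56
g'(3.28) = 140.44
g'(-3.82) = -4.26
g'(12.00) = 732.00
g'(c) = 3*c^2 + 22*c + 36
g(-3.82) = 3.25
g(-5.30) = 5.31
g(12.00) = 3780.00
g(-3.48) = 1.79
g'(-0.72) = 21.72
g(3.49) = 338.13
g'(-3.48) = -4.23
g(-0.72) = 15.41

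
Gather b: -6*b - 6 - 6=-6*b - 12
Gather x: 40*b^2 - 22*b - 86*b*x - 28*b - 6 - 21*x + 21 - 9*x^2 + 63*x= 40*b^2 - 50*b - 9*x^2 + x*(42 - 86*b) + 15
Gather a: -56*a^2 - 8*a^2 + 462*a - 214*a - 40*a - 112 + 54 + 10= -64*a^2 + 208*a - 48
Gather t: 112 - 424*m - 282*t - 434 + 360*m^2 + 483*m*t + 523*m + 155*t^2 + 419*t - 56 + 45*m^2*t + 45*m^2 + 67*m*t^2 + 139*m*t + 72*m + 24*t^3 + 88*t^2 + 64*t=405*m^2 + 171*m + 24*t^3 + t^2*(67*m + 243) + t*(45*m^2 + 622*m + 201) - 378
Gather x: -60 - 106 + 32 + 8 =-126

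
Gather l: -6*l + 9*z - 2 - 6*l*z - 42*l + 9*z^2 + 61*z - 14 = l*(-6*z - 48) + 9*z^2 + 70*z - 16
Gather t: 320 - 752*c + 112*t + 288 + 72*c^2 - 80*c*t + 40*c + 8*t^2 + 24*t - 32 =72*c^2 - 712*c + 8*t^2 + t*(136 - 80*c) + 576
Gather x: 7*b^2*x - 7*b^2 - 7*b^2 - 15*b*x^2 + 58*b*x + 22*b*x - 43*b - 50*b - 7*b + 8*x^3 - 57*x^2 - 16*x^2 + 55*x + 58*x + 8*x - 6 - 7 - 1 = -14*b^2 - 100*b + 8*x^3 + x^2*(-15*b - 73) + x*(7*b^2 + 80*b + 121) - 14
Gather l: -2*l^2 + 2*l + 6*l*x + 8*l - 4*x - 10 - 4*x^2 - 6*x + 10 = -2*l^2 + l*(6*x + 10) - 4*x^2 - 10*x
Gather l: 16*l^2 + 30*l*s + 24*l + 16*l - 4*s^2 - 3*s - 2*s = 16*l^2 + l*(30*s + 40) - 4*s^2 - 5*s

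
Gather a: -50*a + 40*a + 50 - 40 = 10 - 10*a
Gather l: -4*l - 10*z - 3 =-4*l - 10*z - 3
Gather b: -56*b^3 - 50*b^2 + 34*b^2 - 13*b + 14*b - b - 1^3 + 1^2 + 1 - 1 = -56*b^3 - 16*b^2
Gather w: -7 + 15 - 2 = 6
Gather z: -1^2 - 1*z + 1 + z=0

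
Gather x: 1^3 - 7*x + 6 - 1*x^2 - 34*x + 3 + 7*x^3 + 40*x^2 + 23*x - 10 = 7*x^3 + 39*x^2 - 18*x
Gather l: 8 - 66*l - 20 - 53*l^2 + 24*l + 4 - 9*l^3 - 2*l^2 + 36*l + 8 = -9*l^3 - 55*l^2 - 6*l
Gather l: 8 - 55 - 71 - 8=-126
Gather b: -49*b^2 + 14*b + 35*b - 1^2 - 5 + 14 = -49*b^2 + 49*b + 8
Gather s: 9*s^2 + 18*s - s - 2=9*s^2 + 17*s - 2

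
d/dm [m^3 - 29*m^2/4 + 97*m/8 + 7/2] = 3*m^2 - 29*m/2 + 97/8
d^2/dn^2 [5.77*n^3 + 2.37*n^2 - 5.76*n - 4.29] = 34.62*n + 4.74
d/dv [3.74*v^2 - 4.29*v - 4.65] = 7.48*v - 4.29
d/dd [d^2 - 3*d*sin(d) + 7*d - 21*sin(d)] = -3*d*cos(d) + 2*d - 3*sin(d) - 21*cos(d) + 7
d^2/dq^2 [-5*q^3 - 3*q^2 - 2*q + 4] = -30*q - 6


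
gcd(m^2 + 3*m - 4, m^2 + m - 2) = m - 1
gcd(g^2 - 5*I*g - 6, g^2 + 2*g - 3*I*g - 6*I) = g - 3*I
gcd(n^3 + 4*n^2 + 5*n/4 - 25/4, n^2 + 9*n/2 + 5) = n + 5/2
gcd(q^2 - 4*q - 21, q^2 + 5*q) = 1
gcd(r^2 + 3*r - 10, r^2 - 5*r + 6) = r - 2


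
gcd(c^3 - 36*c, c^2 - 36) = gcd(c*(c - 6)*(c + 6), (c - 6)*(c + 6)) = c^2 - 36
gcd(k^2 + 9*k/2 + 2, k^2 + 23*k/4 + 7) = k + 4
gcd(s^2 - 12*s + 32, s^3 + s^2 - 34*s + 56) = s - 4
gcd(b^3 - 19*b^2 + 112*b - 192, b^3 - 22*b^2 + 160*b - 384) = b^2 - 16*b + 64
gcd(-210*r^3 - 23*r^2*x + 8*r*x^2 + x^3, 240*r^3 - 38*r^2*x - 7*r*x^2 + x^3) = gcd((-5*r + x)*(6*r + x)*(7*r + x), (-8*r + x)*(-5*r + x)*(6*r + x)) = -30*r^2 + r*x + x^2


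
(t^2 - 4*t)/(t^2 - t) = (t - 4)/(t - 1)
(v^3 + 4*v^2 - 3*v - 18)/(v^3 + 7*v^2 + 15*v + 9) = (v - 2)/(v + 1)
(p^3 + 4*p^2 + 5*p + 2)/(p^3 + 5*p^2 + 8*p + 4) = (p + 1)/(p + 2)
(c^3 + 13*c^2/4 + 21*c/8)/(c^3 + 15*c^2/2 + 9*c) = (c + 7/4)/(c + 6)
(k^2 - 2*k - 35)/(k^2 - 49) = (k + 5)/(k + 7)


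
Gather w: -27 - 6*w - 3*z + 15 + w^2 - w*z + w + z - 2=w^2 + w*(-z - 5) - 2*z - 14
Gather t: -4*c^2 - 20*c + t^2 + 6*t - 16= -4*c^2 - 20*c + t^2 + 6*t - 16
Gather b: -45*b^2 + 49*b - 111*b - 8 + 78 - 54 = -45*b^2 - 62*b + 16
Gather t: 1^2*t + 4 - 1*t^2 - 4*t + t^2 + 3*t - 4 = 0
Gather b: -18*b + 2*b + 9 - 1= 8 - 16*b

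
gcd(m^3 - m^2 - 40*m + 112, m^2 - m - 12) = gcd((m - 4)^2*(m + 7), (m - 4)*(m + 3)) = m - 4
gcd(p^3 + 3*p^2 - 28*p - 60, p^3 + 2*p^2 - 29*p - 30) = p^2 + p - 30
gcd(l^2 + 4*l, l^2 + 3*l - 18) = 1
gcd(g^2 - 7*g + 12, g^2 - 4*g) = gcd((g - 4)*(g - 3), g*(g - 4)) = g - 4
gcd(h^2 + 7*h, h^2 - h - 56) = h + 7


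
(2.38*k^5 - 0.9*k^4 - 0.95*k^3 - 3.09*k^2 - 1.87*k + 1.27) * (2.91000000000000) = 6.9258*k^5 - 2.619*k^4 - 2.7645*k^3 - 8.9919*k^2 - 5.4417*k + 3.6957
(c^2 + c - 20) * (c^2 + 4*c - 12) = c^4 + 5*c^3 - 28*c^2 - 92*c + 240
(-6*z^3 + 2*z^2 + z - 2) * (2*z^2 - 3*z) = -12*z^5 + 22*z^4 - 4*z^3 - 7*z^2 + 6*z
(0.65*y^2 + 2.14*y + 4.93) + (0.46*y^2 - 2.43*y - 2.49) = 1.11*y^2 - 0.29*y + 2.44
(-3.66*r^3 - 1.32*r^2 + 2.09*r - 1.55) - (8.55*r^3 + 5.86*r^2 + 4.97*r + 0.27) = -12.21*r^3 - 7.18*r^2 - 2.88*r - 1.82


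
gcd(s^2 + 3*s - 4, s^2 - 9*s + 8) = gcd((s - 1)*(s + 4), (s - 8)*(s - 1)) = s - 1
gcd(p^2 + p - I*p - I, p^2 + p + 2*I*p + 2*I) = p + 1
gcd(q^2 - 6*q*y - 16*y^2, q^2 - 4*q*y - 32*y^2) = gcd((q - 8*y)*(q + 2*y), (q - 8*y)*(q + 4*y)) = -q + 8*y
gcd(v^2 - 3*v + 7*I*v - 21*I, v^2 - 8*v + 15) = v - 3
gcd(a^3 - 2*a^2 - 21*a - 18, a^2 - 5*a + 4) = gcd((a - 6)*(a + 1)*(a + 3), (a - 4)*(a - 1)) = 1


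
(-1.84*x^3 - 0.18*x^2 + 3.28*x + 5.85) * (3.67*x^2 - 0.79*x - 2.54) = -6.7528*x^5 + 0.793*x^4 + 16.8534*x^3 + 19.3355*x^2 - 12.9527*x - 14.859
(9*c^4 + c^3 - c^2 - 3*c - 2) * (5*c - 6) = 45*c^5 - 49*c^4 - 11*c^3 - 9*c^2 + 8*c + 12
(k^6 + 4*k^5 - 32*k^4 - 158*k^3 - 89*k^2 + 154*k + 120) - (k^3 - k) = k^6 + 4*k^5 - 32*k^4 - 159*k^3 - 89*k^2 + 155*k + 120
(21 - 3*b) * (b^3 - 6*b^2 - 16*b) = -3*b^4 + 39*b^3 - 78*b^2 - 336*b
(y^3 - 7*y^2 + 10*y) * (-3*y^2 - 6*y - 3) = -3*y^5 + 15*y^4 + 9*y^3 - 39*y^2 - 30*y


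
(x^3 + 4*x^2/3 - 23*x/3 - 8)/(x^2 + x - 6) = (3*x^2 - 5*x - 8)/(3*(x - 2))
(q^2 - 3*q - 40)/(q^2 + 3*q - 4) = (q^2 - 3*q - 40)/(q^2 + 3*q - 4)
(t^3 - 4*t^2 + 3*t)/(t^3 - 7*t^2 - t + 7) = t*(t - 3)/(t^2 - 6*t - 7)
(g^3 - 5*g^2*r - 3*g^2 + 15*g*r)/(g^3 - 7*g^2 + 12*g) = (g - 5*r)/(g - 4)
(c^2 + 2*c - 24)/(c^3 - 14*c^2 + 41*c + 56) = (c^2 + 2*c - 24)/(c^3 - 14*c^2 + 41*c + 56)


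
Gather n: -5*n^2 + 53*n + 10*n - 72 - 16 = -5*n^2 + 63*n - 88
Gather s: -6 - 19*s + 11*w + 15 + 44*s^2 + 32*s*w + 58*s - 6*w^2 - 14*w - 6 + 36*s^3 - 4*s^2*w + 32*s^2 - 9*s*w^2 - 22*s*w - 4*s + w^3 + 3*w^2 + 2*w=36*s^3 + s^2*(76 - 4*w) + s*(-9*w^2 + 10*w + 35) + w^3 - 3*w^2 - w + 3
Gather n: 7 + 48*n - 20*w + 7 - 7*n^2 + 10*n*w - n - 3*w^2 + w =-7*n^2 + n*(10*w + 47) - 3*w^2 - 19*w + 14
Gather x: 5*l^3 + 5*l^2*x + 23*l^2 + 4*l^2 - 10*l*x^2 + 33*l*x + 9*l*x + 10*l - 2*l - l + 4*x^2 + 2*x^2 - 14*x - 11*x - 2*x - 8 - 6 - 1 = 5*l^3 + 27*l^2 + 7*l + x^2*(6 - 10*l) + x*(5*l^2 + 42*l - 27) - 15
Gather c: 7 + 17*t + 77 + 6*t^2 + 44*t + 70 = 6*t^2 + 61*t + 154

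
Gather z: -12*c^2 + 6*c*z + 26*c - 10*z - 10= -12*c^2 + 26*c + z*(6*c - 10) - 10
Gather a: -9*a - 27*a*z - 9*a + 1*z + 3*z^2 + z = a*(-27*z - 18) + 3*z^2 + 2*z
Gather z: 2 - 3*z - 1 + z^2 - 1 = z^2 - 3*z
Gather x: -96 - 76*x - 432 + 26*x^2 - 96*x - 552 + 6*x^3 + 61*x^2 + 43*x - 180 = 6*x^3 + 87*x^2 - 129*x - 1260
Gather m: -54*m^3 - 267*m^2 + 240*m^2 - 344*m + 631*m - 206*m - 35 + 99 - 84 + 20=-54*m^3 - 27*m^2 + 81*m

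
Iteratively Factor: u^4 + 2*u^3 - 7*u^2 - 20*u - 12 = (u + 1)*(u^3 + u^2 - 8*u - 12) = (u + 1)*(u + 2)*(u^2 - u - 6) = (u + 1)*(u + 2)^2*(u - 3)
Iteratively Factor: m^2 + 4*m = (m + 4)*(m)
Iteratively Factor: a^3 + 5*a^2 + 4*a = (a + 1)*(a^2 + 4*a) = a*(a + 1)*(a + 4)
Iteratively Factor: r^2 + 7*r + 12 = (r + 3)*(r + 4)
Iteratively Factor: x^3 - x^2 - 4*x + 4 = (x - 1)*(x^2 - 4) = (x - 1)*(x + 2)*(x - 2)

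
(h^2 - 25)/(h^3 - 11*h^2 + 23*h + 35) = (h + 5)/(h^2 - 6*h - 7)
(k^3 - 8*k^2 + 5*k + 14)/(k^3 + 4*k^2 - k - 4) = (k^2 - 9*k + 14)/(k^2 + 3*k - 4)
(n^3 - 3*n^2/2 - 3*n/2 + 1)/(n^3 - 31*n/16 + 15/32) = 16*(2*n^3 - 3*n^2 - 3*n + 2)/(32*n^3 - 62*n + 15)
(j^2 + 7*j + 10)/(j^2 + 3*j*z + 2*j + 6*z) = (j + 5)/(j + 3*z)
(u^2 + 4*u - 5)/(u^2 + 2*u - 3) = (u + 5)/(u + 3)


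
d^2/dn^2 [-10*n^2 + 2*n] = -20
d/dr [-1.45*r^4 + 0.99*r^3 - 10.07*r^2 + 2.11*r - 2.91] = -5.8*r^3 + 2.97*r^2 - 20.14*r + 2.11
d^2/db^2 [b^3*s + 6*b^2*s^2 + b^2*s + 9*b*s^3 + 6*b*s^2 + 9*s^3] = 2*s*(3*b + 6*s + 1)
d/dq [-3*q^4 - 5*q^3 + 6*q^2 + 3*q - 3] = -12*q^3 - 15*q^2 + 12*q + 3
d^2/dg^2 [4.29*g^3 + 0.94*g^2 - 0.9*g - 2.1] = 25.74*g + 1.88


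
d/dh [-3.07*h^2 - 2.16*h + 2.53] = -6.14*h - 2.16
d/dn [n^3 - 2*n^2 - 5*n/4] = 3*n^2 - 4*n - 5/4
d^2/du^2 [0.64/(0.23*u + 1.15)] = 0.067712/(0.23*u + 1.15)^3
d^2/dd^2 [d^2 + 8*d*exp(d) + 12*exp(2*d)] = 8*d*exp(d) + 48*exp(2*d) + 16*exp(d) + 2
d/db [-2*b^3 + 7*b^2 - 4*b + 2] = -6*b^2 + 14*b - 4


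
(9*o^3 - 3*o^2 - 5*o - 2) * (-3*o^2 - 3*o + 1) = -27*o^5 - 18*o^4 + 33*o^3 + 18*o^2 + o - 2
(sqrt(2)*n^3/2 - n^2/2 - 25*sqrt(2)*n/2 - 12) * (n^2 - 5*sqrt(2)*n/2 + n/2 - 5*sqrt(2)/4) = sqrt(2)*n^5/2 - 3*n^4 + sqrt(2)*n^4/4 - 45*sqrt(2)*n^3/4 - 3*n^3/2 - 45*sqrt(2)*n^2/8 + 101*n^2/2 + 101*n/4 + 30*sqrt(2)*n + 15*sqrt(2)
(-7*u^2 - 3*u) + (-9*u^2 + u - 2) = -16*u^2 - 2*u - 2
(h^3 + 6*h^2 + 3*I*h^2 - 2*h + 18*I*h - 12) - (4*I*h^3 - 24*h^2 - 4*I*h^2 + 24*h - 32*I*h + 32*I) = h^3 - 4*I*h^3 + 30*h^2 + 7*I*h^2 - 26*h + 50*I*h - 12 - 32*I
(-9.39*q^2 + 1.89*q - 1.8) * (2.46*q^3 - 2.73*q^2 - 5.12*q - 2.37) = -23.0994*q^5 + 30.2841*q^4 + 38.4891*q^3 + 17.4915*q^2 + 4.7367*q + 4.266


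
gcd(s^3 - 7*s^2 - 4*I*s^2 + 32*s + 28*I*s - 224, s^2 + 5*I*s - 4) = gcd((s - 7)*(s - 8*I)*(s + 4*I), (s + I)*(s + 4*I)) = s + 4*I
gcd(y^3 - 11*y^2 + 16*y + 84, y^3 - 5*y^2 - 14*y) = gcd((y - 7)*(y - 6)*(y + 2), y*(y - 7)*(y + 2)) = y^2 - 5*y - 14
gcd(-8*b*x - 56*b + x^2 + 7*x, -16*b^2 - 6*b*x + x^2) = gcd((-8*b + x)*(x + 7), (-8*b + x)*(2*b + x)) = -8*b + x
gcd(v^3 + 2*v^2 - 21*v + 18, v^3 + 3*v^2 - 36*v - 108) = v + 6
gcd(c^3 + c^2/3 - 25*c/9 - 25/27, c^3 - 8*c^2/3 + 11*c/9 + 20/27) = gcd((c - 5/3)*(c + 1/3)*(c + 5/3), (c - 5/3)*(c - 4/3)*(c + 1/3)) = c^2 - 4*c/3 - 5/9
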